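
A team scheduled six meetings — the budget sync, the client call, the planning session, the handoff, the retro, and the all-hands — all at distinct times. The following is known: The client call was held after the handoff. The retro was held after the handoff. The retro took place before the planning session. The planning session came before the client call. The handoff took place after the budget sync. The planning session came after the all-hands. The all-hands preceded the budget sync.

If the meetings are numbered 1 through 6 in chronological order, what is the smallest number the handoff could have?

3

The all-hands and the budget sync must both come before the handoff — 2 forced predecessors.
Nothing else is forced ahead of the handoff, so its earliest slot is position 2 + 1 = 3.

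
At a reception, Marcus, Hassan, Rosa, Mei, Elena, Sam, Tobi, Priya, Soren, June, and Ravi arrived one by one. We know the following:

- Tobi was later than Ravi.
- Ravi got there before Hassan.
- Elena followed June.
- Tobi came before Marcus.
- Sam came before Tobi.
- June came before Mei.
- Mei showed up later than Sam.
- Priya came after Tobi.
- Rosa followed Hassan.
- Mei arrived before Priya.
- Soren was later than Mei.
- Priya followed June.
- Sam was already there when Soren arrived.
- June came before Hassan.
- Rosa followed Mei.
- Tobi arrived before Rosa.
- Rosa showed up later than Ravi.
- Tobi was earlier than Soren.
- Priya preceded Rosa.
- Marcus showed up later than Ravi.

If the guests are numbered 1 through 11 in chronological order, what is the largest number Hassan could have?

10

Hassan must come before Rosa — 1 guest forced after them.
Everything else can be placed before Hassan in some valid order, so Hassan can sit as late as position 11 − 1 = 10.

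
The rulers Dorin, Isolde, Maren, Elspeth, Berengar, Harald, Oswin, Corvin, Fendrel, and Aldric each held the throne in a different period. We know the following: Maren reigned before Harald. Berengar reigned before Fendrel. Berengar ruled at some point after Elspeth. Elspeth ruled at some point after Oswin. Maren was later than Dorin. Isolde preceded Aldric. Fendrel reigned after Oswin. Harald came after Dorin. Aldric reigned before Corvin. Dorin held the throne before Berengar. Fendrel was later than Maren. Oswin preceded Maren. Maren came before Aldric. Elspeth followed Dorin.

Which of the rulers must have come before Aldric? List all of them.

Dorin, Isolde, Maren, Oswin

Directly stated before Aldric: Isolde and Maren.
Dorin reaches Aldric via Dorin → Maren → Aldric.
Oswin reaches Aldric via Oswin → Maren → Aldric.
No chain forces Corvin (or any of the others) ahead of Aldric.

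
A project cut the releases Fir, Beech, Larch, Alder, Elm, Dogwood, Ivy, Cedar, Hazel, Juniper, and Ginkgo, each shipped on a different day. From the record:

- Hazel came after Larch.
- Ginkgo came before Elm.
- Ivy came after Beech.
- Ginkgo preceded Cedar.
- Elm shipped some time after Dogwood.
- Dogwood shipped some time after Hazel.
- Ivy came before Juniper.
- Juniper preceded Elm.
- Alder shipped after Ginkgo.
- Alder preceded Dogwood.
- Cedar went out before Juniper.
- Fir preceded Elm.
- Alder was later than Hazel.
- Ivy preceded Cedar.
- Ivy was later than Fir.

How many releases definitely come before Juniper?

Directly stated before Juniper: Cedar and Ivy.
Beech reaches Juniper via Beech → Ivy → Juniper.
Fir reaches Juniper via Fir → Ivy → Juniper.
Ginkgo reaches Juniper via Ginkgo → Cedar → Juniper.
No chain forces Alder (or any of the others) ahead of Juniper.
That's Beech, Cedar, Fir, Ginkgo, and Ivy — 5 in all.

5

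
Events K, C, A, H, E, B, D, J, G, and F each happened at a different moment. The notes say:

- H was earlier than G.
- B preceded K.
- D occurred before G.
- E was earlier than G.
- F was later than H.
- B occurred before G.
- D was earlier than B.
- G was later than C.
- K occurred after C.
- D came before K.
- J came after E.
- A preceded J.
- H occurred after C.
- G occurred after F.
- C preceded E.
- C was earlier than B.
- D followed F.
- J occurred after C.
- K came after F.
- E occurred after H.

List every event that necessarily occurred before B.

C, D, F, H

Directly stated before B: C and D.
F reaches B via F → D → B.
H reaches B via H → F → D → B.
No chain forces K (or any of the others) ahead of B.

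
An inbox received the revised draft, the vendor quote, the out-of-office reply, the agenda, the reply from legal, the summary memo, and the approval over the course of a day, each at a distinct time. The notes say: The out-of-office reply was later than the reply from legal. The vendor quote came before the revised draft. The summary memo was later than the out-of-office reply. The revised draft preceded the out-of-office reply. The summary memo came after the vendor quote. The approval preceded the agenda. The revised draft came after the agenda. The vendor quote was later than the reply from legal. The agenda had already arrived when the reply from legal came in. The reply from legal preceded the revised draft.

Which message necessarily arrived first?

the approval

The approval has a chain of constraints placing it before every other message, so the approval must be first.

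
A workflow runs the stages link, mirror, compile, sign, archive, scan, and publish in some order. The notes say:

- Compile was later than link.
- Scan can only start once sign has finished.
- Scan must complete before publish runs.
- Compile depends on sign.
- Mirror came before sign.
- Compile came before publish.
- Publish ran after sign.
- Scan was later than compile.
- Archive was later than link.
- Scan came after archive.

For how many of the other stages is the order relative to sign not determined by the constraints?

Forced before sign: mirror; forced after sign: compile, publish, and scan.
That leaves archive and link with no forced order relative to sign — 2.

2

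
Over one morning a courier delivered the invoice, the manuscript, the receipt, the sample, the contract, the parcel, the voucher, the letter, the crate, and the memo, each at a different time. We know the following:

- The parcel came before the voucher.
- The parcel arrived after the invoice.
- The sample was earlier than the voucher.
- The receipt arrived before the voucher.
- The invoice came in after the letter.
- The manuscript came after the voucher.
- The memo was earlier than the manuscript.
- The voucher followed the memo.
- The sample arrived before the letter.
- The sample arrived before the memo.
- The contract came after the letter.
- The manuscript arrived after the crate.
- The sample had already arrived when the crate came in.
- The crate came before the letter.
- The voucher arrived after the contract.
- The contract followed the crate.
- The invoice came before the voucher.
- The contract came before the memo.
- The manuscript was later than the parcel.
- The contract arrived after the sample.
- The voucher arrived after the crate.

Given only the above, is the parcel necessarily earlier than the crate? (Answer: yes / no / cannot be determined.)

no

Tracing the constraints gives the crate → the letter → the invoice → the parcel, so the crate must come before the parcel.
That means the parcel cannot be before the crate.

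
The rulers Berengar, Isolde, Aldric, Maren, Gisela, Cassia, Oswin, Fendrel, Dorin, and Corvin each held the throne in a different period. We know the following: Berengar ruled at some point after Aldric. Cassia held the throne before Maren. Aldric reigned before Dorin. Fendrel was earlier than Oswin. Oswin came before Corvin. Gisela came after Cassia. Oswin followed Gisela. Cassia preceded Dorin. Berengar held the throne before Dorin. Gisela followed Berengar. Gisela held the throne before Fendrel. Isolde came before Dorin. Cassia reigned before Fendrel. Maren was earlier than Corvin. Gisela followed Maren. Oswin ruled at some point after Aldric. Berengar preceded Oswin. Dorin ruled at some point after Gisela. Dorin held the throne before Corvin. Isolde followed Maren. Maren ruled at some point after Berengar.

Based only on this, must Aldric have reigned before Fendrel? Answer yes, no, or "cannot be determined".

Chain the constraints: Aldric → Berengar → Gisela → Fendrel. Each link is directly stated, so Aldric comes before Fendrel.

yes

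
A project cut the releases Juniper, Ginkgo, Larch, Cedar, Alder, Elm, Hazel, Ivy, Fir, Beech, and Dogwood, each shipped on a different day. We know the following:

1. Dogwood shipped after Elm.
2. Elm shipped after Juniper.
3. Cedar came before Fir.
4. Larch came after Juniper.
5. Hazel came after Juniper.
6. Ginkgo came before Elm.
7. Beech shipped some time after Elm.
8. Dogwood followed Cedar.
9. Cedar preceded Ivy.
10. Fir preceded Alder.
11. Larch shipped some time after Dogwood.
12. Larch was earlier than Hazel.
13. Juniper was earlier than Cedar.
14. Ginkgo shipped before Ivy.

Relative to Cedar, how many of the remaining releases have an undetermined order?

Forced before Cedar: Juniper; forced after Cedar: Alder, Dogwood, Fir, Hazel, Ivy, and Larch.
That leaves Beech, Elm, and Ginkgo with no forced order relative to Cedar — 3.

3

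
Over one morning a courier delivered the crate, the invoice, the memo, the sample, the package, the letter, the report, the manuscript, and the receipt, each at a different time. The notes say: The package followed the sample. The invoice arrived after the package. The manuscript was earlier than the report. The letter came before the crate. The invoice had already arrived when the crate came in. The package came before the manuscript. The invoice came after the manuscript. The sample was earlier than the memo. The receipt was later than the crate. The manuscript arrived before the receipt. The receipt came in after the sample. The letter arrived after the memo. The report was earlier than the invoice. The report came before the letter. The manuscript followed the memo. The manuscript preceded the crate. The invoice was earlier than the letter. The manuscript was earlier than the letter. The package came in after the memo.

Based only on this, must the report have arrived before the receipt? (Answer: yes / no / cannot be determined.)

Chain the constraints: the report → the invoice → the crate → the receipt. Each link is directly stated, so the report comes before the receipt.

yes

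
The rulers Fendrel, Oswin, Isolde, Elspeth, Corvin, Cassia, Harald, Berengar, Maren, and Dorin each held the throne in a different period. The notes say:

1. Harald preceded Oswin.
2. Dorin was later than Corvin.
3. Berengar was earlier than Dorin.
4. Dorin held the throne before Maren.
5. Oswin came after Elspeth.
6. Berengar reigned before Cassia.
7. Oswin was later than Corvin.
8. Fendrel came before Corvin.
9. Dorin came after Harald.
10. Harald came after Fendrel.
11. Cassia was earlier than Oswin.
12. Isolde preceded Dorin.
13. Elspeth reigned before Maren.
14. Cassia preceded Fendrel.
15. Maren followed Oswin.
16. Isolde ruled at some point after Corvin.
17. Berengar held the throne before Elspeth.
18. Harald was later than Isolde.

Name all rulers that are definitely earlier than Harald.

Berengar, Cassia, Corvin, Fendrel, Isolde

Directly stated before Harald: Fendrel and Isolde.
Berengar reaches Harald via Berengar → Cassia → Fendrel → Harald.
Cassia reaches Harald via Cassia → Fendrel → Harald.
Corvin reaches Harald via Corvin → Isolde → Harald.
No chain forces Dorin (or any of the others) ahead of Harald.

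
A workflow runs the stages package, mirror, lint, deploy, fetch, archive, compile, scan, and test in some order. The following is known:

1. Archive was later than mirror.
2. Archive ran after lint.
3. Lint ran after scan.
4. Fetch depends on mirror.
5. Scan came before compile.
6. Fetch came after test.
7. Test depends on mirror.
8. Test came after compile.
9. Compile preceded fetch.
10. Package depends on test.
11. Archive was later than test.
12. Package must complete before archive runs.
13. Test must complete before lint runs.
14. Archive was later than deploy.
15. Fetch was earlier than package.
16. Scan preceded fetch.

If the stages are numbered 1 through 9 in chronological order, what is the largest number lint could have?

Lint must come before archive — 1 stage forced after it.
Everything else can be placed before lint in some valid order, so lint can sit as late as position 9 − 1 = 8.

8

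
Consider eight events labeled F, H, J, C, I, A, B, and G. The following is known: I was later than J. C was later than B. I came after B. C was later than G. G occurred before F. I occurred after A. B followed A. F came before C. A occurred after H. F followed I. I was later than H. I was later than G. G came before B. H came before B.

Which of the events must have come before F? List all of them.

Directly stated before F: G and I.
A reaches F via A → I → F.
B reaches F via B → I → F.
H reaches F via H → I → F.
Likewise J reaches F by chaining the stated constraints.

A, B, G, H, I, J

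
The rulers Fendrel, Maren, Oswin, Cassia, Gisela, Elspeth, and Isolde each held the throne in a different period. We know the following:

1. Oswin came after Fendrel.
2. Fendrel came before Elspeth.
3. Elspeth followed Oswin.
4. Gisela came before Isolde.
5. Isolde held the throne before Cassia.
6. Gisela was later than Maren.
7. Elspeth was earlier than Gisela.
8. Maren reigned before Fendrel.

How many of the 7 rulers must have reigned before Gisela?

4

Directly stated before Gisela: Elspeth and Maren.
Fendrel reaches Gisela via Fendrel → Elspeth → Gisela.
Oswin reaches Gisela via Oswin → Elspeth → Gisela.
That's Elspeth, Fendrel, Maren, and Oswin — 4 in all.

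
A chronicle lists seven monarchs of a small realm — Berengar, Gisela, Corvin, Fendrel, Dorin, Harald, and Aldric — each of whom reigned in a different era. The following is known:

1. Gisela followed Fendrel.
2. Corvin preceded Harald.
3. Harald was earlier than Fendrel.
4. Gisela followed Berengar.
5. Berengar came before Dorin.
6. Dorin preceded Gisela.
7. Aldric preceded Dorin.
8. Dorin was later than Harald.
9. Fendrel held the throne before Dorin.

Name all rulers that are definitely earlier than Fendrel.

Corvin, Harald

Directly stated before Fendrel: Harald.
Corvin reaches Fendrel via Corvin → Harald → Fendrel.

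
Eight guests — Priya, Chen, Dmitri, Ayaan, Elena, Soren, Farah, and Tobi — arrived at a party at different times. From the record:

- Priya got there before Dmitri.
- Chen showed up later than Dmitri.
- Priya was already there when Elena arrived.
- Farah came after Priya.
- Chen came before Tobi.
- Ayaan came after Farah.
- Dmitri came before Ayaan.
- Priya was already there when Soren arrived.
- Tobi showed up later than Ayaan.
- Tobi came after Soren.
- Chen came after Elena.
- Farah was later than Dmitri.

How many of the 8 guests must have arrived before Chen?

3

Directly stated before Chen: Dmitri and Elena.
Priya reaches Chen via Priya → Dmitri → Chen.
No chain forces Soren (or any of the others) ahead of Chen.
That's Dmitri, Elena, and Priya — 3 in all.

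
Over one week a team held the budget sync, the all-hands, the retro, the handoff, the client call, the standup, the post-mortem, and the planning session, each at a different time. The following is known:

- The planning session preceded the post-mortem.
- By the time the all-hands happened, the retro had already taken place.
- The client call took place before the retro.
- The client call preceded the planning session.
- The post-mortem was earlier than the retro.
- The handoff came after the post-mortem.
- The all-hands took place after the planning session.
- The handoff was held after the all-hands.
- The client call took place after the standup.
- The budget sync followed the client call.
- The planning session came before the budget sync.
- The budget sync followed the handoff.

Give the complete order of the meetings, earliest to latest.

The constraints fix every adjacent pair, so only one ordering works:
the standup → the client call → the planning session → the post-mortem → the retro → the all-hands → the handoff → the budget sync.

the standup, the client call, the planning session, the post-mortem, the retro, the all-hands, the handoff, the budget sync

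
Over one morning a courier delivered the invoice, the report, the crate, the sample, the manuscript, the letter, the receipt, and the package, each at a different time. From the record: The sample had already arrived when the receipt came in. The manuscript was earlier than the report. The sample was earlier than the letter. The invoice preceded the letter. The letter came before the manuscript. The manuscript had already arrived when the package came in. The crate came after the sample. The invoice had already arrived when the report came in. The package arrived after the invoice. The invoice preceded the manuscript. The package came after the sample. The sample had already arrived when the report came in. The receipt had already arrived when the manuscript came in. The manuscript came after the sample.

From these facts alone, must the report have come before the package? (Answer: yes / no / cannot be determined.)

No chain of stated constraints runs from the report to the package, and none runs from the package to the report either.
So the relative order of the report and the package is not fixed by the given facts.

cannot be determined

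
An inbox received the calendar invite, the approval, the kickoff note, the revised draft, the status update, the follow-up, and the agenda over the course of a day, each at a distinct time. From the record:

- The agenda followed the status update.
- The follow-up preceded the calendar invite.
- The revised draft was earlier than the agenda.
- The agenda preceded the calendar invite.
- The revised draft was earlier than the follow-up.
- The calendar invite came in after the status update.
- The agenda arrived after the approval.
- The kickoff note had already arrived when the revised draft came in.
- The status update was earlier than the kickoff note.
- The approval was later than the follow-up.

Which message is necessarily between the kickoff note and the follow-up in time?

Tracing the constraints gives the kickoff note → the revised draft → the follow-up, so the revised draft sits after the kickoff note and before the follow-up.
No other message is forced both after the kickoff note and before the follow-up.

the revised draft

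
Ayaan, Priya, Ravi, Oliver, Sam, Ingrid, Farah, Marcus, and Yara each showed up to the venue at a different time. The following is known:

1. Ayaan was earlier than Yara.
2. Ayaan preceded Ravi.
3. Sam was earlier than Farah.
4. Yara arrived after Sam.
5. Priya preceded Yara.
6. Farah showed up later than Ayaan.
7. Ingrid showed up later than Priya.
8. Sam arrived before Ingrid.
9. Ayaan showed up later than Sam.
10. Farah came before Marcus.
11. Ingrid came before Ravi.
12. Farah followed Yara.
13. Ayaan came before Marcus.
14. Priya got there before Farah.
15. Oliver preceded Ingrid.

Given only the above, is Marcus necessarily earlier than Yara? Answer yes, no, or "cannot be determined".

no

Tracing the constraints gives Yara → Farah → Marcus, so Yara must come before Marcus.
That means Marcus cannot be before Yara.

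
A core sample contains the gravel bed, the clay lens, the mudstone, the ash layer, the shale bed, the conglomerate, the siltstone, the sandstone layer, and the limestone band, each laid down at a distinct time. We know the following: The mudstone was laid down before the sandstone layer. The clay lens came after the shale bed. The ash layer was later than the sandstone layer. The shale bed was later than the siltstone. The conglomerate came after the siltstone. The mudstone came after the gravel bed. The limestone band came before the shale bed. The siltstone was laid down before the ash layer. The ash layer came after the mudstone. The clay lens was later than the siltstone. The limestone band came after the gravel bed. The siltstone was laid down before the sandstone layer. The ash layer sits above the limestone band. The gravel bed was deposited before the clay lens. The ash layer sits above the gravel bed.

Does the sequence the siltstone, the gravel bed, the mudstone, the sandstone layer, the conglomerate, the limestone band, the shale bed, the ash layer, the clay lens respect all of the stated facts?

Check each stated constraint against the proposed order — e.g. the siltstone is ahead of the ash layer; the siltstone is ahead of the clay lens. Every pair is in the required order; nothing is violated.

yes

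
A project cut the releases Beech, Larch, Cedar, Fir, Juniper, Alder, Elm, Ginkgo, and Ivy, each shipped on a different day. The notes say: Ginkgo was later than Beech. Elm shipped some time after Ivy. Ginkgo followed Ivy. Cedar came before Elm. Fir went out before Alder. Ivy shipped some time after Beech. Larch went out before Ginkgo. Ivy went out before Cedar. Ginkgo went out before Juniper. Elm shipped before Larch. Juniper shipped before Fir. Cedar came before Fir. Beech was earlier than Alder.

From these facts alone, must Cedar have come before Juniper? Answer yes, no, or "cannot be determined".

Chain the constraints: Cedar → Elm → Larch → Ginkgo → Juniper. Each link is directly stated, so Cedar comes before Juniper.

yes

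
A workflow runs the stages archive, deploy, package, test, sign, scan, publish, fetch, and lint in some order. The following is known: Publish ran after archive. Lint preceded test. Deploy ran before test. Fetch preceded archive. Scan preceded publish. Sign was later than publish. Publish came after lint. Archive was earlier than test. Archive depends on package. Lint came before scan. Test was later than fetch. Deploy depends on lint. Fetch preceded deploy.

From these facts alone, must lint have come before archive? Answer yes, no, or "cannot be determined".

cannot be determined

No chain of stated constraints runs from lint to archive, and none runs from archive to lint either.
So the relative order of lint and archive is not fixed by the given facts.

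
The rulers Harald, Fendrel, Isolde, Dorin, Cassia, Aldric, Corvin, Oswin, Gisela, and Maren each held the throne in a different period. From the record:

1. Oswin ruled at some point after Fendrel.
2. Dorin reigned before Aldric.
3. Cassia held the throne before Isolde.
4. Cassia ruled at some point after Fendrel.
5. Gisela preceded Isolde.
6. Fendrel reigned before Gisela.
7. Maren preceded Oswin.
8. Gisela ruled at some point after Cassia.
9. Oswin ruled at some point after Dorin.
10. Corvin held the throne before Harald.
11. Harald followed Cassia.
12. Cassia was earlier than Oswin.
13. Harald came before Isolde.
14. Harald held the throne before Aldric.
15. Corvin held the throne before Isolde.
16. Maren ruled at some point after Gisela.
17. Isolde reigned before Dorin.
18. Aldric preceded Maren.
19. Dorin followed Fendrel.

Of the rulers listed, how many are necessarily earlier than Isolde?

5

Directly stated before Isolde: Cassia, Corvin, Gisela, and Harald.
Fendrel reaches Isolde via Fendrel → Cassia → Isolde.
That's Cassia, Corvin, Fendrel, Gisela, and Harald — 5 in all.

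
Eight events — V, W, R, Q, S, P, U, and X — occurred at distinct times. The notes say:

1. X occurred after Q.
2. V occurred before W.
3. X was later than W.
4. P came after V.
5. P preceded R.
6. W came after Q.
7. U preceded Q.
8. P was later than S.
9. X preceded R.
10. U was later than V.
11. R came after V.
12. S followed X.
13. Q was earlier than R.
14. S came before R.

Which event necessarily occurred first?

V

V has a chain of constraints placing it before every other event, so V must be first.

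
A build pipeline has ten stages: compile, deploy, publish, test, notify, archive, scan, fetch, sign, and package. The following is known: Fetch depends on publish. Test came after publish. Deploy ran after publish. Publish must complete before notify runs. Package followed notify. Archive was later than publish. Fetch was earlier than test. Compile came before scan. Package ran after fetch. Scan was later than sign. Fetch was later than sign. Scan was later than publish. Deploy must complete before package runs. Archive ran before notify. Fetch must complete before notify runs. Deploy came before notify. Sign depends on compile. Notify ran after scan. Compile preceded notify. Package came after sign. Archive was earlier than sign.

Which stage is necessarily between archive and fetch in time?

sign

Tracing the constraints gives archive → sign → fetch, so sign sits after archive and before fetch.
No other stage is forced both after archive and before fetch.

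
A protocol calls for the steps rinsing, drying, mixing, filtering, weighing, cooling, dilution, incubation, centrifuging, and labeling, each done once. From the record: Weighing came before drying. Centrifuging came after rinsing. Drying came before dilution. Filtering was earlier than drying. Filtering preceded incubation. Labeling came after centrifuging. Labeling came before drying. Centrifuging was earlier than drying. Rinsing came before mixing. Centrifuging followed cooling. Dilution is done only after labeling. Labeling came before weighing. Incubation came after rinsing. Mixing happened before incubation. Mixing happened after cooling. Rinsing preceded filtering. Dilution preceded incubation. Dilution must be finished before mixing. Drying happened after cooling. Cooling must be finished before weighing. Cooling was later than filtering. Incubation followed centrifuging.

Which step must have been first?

Rinsing has a chain of constraints placing it before every other step, so rinsing must be first.

rinsing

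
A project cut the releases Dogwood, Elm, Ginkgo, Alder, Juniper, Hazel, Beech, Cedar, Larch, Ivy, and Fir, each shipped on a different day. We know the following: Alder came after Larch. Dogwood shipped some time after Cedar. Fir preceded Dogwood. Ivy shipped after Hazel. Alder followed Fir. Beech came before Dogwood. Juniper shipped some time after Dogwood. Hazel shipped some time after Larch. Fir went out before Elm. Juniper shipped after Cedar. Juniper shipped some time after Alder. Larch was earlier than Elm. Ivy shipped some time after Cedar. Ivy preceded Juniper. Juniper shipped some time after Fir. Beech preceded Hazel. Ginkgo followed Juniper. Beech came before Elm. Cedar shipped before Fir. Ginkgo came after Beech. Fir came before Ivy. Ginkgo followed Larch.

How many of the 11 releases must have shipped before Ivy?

Directly stated before Ivy: Cedar, Fir, and Hazel.
Beech reaches Ivy via Beech → Hazel → Ivy.
Larch reaches Ivy via Larch → Hazel → Ivy.
That's Beech, Cedar, Fir, Hazel, and Larch — 5 in all.

5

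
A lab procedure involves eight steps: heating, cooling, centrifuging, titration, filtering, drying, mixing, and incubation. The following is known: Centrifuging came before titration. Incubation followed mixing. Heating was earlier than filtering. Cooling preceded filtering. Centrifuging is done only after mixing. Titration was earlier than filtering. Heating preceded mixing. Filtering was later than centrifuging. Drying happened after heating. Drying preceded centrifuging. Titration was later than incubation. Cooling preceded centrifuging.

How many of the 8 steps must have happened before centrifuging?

4

Directly stated before centrifuging: cooling, drying, and mixing.
Heating reaches centrifuging via heating → drying → centrifuging.
No chain forces filtering (or any of the others) ahead of centrifuging.
That's cooling, drying, heating, and mixing — 4 in all.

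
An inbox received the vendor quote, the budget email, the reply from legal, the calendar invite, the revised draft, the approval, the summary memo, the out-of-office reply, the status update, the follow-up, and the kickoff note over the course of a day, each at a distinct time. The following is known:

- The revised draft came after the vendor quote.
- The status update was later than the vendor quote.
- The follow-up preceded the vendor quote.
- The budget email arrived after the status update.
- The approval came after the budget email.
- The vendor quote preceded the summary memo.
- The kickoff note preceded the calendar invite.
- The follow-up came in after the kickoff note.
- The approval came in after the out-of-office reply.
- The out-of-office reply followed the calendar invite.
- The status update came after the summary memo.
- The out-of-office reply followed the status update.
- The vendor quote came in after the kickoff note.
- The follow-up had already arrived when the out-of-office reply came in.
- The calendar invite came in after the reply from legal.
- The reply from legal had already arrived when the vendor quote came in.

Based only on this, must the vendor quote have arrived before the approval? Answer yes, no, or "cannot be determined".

Chain the constraints: the vendor quote → the status update → the budget email → the approval. Each link is directly stated, so the vendor quote comes before the approval.

yes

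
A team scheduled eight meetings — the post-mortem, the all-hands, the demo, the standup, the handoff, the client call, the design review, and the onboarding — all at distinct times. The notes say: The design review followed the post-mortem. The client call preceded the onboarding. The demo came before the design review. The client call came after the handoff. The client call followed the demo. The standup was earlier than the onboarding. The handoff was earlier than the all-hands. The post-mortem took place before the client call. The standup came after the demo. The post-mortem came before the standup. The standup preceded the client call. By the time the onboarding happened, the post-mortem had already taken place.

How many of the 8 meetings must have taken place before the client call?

Directly stated before the client call: the demo, the handoff, the post-mortem, and the standup.
That's the demo, the handoff, the post-mortem, and the standup — 4 in all.

4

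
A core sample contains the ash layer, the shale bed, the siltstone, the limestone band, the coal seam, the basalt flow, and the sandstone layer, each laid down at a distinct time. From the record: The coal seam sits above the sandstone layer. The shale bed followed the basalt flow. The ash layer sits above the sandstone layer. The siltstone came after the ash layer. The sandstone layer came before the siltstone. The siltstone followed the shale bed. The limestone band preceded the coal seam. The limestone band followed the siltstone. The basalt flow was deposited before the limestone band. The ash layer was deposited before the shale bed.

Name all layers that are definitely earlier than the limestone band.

the ash layer, the basalt flow, the sandstone layer, the shale bed, the siltstone

Directly stated before the limestone band: the basalt flow and the siltstone.
The ash layer reaches the limestone band via the ash layer → the siltstone → the limestone band.
The sandstone layer reaches the limestone band via the sandstone layer → the siltstone → the limestone band.
The shale bed reaches the limestone band via the shale bed → the siltstone → the limestone band.
No chain forces the coal seam ahead of the limestone band.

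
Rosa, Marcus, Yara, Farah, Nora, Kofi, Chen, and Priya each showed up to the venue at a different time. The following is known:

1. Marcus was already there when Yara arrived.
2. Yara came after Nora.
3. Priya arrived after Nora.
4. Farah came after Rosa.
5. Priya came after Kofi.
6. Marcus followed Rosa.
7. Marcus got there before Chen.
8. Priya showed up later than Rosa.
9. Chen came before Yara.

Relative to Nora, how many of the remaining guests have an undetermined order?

Forced after Nora: Priya and Yara.
That leaves Chen, Farah, Kofi, Marcus, and Rosa with no forced order relative to Nora — 5.

5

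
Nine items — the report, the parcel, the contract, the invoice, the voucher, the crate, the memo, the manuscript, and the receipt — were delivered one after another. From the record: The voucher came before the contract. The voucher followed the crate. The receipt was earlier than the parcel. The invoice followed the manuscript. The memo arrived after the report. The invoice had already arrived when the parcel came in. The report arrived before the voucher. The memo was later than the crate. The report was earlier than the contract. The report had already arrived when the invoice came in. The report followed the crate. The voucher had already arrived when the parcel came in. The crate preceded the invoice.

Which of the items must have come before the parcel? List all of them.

the crate, the invoice, the manuscript, the receipt, the report, the voucher

Directly stated before the parcel: the invoice, the receipt, and the voucher.
The crate reaches the parcel via the crate → the invoice → the parcel.
The manuscript reaches the parcel via the manuscript → the invoice → the parcel.
The report reaches the parcel via the report → the invoice → the parcel.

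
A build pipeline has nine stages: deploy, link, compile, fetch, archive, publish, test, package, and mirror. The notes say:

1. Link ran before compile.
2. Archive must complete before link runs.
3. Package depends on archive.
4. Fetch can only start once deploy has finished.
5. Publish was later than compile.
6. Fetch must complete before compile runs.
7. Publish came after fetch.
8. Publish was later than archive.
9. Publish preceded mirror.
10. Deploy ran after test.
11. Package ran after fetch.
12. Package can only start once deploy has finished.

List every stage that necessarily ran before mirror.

archive, compile, deploy, fetch, link, publish, test

Directly stated before mirror: publish.
Archive reaches mirror via archive → publish → mirror.
Compile reaches mirror via compile → publish → mirror.
Deploy reaches mirror via deploy → fetch → publish → mirror.
Likewise fetch, link, and test each reach mirror by chaining the stated constraints.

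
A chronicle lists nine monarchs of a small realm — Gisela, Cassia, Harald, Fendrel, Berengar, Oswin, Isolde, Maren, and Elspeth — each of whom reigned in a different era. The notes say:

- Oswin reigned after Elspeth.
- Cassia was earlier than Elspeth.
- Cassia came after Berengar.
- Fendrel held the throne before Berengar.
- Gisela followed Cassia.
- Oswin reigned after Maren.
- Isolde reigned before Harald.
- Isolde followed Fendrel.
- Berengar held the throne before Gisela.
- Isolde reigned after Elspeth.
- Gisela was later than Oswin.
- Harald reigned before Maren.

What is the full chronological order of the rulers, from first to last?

The constraints fix every adjacent pair, so only one ordering works:
Fendrel → Berengar → Cassia → Elspeth → Isolde → Harald → Maren → Oswin → Gisela.

Fendrel, Berengar, Cassia, Elspeth, Isolde, Harald, Maren, Oswin, Gisela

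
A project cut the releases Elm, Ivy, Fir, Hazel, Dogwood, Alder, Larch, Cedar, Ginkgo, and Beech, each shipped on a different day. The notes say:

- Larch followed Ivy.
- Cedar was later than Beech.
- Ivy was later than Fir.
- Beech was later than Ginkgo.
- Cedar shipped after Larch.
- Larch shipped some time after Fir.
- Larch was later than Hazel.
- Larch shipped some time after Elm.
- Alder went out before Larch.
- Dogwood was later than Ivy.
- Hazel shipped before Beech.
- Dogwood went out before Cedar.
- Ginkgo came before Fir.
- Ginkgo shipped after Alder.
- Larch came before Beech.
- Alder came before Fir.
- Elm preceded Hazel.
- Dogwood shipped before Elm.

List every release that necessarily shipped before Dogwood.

Alder, Fir, Ginkgo, Ivy

Directly stated before Dogwood: Ivy.
Alder reaches Dogwood via Alder → Fir → Ivy → Dogwood.
Fir reaches Dogwood via Fir → Ivy → Dogwood.
Ginkgo reaches Dogwood via Ginkgo → Fir → Ivy → Dogwood.
No chain forces Cedar (or any of the others) ahead of Dogwood.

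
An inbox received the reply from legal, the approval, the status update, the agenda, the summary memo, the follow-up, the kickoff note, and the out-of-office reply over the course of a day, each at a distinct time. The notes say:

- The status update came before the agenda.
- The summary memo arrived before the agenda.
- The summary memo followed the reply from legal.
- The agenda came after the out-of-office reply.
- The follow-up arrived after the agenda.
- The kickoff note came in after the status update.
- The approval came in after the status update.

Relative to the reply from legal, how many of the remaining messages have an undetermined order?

4

Forced after the reply from legal: the agenda, the follow-up, and the summary memo.
That leaves the approval, the kickoff note, the out-of-office reply, and the status update with no forced order relative to the reply from legal — 4.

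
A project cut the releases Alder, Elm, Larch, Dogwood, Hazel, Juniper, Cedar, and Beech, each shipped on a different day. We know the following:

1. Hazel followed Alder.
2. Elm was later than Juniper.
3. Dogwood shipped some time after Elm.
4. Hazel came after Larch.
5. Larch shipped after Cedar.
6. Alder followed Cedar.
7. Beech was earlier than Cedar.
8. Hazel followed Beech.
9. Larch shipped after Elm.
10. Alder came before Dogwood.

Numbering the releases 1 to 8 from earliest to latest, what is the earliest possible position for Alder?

3

Beech and Cedar must both come before Alder — 2 forced predecessors.
Nothing else is forced ahead of Alder, so its earliest slot is position 2 + 1 = 3.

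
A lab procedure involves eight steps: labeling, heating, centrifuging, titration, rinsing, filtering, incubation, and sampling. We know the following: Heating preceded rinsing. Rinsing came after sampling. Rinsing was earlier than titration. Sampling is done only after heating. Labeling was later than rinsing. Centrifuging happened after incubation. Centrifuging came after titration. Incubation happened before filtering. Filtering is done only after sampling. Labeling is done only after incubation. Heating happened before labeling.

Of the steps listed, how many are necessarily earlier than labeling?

4

Directly stated before labeling: heating, incubation, and rinsing.
Sampling reaches labeling via sampling → rinsing → labeling.
No chain forces titration (or any of the others) ahead of labeling.
That's heating, incubation, rinsing, and sampling — 4 in all.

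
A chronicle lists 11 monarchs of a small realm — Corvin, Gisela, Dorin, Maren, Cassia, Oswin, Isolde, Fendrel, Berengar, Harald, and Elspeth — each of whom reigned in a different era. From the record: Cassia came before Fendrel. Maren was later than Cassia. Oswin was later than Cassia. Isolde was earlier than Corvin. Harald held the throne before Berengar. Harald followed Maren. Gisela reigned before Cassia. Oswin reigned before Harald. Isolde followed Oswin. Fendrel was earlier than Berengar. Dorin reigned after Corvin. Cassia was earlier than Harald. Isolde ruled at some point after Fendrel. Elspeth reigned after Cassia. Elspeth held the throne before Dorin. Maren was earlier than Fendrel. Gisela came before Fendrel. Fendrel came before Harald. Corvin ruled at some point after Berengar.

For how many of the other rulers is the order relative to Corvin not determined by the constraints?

Forced before Corvin: Berengar, Cassia, Fendrel, Gisela, Harald, Isolde, Maren, and Oswin; forced after Corvin: Dorin.
That leaves Elspeth with no forced order relative to Corvin — 1.

1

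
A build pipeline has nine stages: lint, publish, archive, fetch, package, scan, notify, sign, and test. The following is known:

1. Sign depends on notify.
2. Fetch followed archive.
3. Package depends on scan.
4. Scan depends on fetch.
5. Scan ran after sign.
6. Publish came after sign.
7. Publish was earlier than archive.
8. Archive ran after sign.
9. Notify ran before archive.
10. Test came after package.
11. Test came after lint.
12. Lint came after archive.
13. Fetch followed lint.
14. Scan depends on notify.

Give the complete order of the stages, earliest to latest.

notify, sign, publish, archive, lint, fetch, scan, package, test

The constraints fix every adjacent pair, so only one ordering works:
notify → sign → publish → archive → lint → fetch → scan → package → test.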